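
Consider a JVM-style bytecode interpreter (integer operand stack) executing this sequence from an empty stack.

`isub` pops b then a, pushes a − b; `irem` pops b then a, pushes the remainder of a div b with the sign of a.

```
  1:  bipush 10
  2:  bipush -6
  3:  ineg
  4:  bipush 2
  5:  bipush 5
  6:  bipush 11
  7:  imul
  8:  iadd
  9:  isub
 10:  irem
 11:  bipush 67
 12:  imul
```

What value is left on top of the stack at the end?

670

bipush 10  10
bipush -6  10 -6
ineg       10 6
bipush 2   10 6 2
bipush 5   10 6 2 5
bipush 11  10 6 2 5 11
imul       10 6 2 55
iadd       10 6 57
isub       10 -51
irem       10
bipush 67  10 67
imul       670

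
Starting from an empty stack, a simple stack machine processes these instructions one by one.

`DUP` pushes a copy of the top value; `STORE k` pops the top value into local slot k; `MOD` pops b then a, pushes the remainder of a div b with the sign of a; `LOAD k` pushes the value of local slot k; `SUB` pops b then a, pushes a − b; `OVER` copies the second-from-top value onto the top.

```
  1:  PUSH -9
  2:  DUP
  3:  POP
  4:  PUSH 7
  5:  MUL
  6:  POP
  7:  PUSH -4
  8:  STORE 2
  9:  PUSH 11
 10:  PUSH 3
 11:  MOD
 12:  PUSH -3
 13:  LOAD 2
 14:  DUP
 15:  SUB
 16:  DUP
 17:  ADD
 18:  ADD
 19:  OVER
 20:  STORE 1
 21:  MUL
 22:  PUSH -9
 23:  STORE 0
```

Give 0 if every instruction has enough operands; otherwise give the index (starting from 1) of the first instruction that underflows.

PUSH -9 -> -9
DUP     -> -9 -9
POP     -> -9
PUSH 7  -> -9 7
MUL     -> -63
POP     -> (empty)
PUSH -4 -> -4
STORE 2 -> (empty)
PUSH 11 -> 11
PUSH 3  -> 11 3
MOD     -> 2
PUSH -3 -> 2 -3
LOAD 2  -> 2 -3 -4
DUP     -> 2 -3 -4 -4
SUB     -> 2 -3 0
DUP     -> 2 -3 0 0
ADD     -> 2 -3 0
ADD     -> 2 -3
OVER    -> 2 -3 2
STORE 1 -> 2 -3
MUL     -> -6
PUSH -9 -> -6 -9
STORE 0 -> -6

0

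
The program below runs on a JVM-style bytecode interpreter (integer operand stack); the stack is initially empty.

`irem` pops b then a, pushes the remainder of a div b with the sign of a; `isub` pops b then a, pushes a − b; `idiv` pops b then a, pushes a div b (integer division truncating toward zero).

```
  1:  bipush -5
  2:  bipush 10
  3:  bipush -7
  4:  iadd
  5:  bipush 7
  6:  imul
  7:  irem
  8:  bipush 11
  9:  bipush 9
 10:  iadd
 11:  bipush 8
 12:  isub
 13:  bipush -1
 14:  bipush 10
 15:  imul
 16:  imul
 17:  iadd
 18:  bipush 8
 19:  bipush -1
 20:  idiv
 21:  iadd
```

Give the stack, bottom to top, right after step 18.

[-125, 8]

bipush -5  [-5]
bipush 10  [-5, 10]
bipush -7  [-5, 10, -7]
iadd       [-5, 3]
bipush 7   [-5, 3, 7]
imul       [-5, 21]
irem       [-5]
bipush 11  [-5, 11]
bipush 9   [-5, 11, 9]
iadd       [-5, 20]
bipush 8   [-5, 20, 8]
isub       [-5, 12]
bipush -1  [-5, 12, -1]
bipush 10  [-5, 12, -1, 10]
imul       [-5, 12, -10]
imul       [-5, -120]
iadd       [-125]
bipush 8   [-125, 8]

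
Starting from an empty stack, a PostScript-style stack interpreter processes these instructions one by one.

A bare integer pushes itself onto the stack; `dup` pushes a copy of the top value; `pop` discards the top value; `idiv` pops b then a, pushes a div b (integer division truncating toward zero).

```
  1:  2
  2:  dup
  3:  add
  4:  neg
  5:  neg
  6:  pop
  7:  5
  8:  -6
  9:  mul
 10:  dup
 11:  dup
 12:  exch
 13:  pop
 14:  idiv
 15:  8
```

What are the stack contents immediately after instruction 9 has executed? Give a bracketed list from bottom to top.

[-30]

2    [2]
dup  [2, 2]
add  [4]
neg  [-4]
neg  [4]
pop  []
5    [5]
-6   [5, -6]
mul  [-30]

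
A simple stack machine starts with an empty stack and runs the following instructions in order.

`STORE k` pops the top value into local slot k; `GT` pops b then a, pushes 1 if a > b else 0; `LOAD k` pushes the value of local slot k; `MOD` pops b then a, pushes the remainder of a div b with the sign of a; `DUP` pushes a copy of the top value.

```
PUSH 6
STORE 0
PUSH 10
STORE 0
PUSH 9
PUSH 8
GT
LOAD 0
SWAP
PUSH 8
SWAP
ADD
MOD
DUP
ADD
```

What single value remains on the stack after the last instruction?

PUSH 6  : 6
STORE 0 : (empty)
PUSH 10 : 10
STORE 0 : (empty)
PUSH 9  : 9
PUSH 8  : 9 8
GT      : 1
LOAD 0  : 1 10
SWAP    : 10 1
PUSH 8  : 10 1 8
SWAP    : 10 8 1
ADD     : 10 9
MOD     : 1
DUP     : 1 1
ADD     : 2

2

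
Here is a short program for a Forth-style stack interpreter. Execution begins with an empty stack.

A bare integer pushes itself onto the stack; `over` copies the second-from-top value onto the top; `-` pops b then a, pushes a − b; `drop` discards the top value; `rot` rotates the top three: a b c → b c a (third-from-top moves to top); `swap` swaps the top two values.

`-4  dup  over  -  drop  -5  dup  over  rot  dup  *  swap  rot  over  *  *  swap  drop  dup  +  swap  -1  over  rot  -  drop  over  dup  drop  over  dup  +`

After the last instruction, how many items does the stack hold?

4

-4    -4
dup   -4 -4
over  -4 -4 -4
-     -4 0
drop  -4
-5    -4 -5
dup   -4 -5 -5
over  -4 -5 -5 -5
rot   -4 -5 -5 -5
dup   -4 -5 -5 -5 -5
*     -4 -5 -5 25
swap  -4 -5 25 -5
rot   -4 25 -5 -5
over  -4 25 -5 -5 -5
*     -4 25 -5 25
*     -4 25 -125
swap  -4 -125 25
drop  -4 -125
dup   -4 -125 -125
+     -4 -250
swap  -250 -4
-1    -250 -4 -1
over  -250 -4 -1 -4
rot   -250 -1 -4 -4
-     -250 -1 0
drop  -250 -1
over  -250 -1 -250
dup   -250 -1 -250 -250
drop  -250 -1 -250
over  -250 -1 -250 -1
dup   -250 -1 -250 -1 -1
+     -250 -1 -250 -2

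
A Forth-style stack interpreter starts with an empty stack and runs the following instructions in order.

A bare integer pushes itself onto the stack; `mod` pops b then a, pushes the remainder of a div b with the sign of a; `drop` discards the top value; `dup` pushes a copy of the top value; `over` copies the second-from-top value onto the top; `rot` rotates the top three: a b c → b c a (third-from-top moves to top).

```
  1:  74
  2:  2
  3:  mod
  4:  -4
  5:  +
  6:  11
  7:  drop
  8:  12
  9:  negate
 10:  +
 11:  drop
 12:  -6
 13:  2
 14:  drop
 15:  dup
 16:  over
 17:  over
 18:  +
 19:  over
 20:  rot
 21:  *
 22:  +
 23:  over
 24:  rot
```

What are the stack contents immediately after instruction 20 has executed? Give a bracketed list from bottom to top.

74     : 74
2      : 74 2
mod    : 0
-4     : 0 -4
+      : -4
11     : -4 11
drop   : -4
12     : -4 12
negate : -4 -12
+      : -16
drop   : (empty)
-6     : -6
2      : -6 2
drop   : -6
dup    : -6 -6
over   : -6 -6 -6
over   : -6 -6 -6 -6
+      : -6 -6 -12
over   : -6 -6 -12 -6
rot    : -6 -12 -6 -6

[-6, -12, -6, -6]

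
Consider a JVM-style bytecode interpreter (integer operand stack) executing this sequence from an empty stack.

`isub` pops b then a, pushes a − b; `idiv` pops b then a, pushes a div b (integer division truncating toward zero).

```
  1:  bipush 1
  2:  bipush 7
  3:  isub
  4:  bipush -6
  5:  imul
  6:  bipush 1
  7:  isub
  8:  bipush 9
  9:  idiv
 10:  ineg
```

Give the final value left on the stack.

bipush 1  → 1
bipush 7  → 1 7
isub      → -6
bipush -6 → -6 -6
imul      → 36
bipush 1  → 36 1
isub      → 35
bipush 9  → 35 9
idiv      → 3
ineg      → -3

-3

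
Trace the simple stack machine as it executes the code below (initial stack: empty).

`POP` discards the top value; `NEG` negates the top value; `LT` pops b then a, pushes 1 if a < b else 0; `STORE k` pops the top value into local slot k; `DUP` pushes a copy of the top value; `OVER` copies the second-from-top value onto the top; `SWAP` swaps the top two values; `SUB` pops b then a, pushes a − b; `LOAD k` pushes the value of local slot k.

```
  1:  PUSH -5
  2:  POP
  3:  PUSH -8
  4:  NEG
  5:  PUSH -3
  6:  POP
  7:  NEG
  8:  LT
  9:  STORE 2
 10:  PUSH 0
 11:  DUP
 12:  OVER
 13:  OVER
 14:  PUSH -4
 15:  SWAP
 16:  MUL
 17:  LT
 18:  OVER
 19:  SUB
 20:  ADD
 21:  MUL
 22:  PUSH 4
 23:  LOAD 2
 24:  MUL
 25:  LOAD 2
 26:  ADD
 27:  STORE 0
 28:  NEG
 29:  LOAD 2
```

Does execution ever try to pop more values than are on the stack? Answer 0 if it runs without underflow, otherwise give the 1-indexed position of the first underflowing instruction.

8

PUSH -5 : [-5]
POP     : []
PUSH -8 : [-8]
NEG     : [8]
PUSH -3 : [8, -3]
POP     : [8]
NEG     : [-8]
LT  — needs 2 operands, stack has 1 → underflow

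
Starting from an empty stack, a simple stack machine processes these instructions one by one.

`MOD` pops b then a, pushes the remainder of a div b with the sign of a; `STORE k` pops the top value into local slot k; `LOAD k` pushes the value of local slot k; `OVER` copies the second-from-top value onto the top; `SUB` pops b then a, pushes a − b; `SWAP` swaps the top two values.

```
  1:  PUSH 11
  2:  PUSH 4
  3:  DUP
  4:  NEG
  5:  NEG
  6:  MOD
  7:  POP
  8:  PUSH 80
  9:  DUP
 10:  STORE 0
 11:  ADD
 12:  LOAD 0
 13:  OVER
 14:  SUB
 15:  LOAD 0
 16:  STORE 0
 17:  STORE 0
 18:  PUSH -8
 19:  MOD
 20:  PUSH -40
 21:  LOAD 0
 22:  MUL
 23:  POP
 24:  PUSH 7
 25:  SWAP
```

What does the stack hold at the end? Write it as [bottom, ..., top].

[7, 3]

PUSH 11   11
PUSH 4    11 4
DUP       11 4 4
NEG       11 4 -4
NEG       11 4 4
MOD       11 0
POP       11
PUSH 80   11 80
DUP       11 80 80
STORE 0   11 80
ADD       91
LOAD 0    91 80
OVER      91 80 91
SUB       91 -11
LOAD 0    91 -11 80
STORE 0   91 -11
STORE 0   91
PUSH -8   91 -8
MOD       3
PUSH -40  3 -40
LOAD 0    3 -40 -11
MUL       3 440
POP       3
PUSH 7    3 7
SWAP      7 3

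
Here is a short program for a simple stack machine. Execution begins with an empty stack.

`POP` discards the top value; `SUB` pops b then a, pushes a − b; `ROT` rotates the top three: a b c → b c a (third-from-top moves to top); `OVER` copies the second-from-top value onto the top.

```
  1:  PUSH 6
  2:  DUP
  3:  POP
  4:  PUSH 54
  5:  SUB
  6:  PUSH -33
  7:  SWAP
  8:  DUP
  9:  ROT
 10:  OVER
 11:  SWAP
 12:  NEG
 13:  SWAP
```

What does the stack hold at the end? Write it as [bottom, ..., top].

[-48, -48, 33, -48]

PUSH 6    [6]
DUP       [6, 6]
POP       [6]
PUSH 54   [6, 54]
SUB       [-48]
PUSH -33  [-48, -33]
SWAP      [-33, -48]
DUP       [-33, -48, -48]
ROT       [-48, -48, -33]
OVER      [-48, -48, -33, -48]
SWAP      [-48, -48, -48, -33]
NEG       [-48, -48, -48, 33]
SWAP      [-48, -48, 33, -48]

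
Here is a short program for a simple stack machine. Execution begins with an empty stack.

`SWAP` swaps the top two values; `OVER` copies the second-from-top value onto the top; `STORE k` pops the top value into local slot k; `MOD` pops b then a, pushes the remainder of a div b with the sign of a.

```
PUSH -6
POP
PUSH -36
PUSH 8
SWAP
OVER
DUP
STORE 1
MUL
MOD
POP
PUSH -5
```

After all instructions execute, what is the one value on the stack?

PUSH -6  : -6
POP      : (empty)
PUSH -36 : -36
PUSH 8   : -36 8
SWAP     : 8 -36
OVER     : 8 -36 8
DUP      : 8 -36 8 8
STORE 1  : 8 -36 8
MUL      : 8 -288
MOD      : 8
POP      : (empty)
PUSH -5  : -5

-5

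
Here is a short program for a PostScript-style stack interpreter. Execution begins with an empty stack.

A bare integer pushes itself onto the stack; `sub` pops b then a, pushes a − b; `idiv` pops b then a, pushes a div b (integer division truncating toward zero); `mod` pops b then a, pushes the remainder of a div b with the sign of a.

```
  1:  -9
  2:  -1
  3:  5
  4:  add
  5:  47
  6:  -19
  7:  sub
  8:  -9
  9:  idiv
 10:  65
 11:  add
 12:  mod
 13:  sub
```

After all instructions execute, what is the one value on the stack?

-9   : [-9]
-1   : [-9, -1]
5    : [-9, -1, 5]
add  : [-9, 4]
47   : [-9, 4, 47]
-19  : [-9, 4, 47, -19]
sub  : [-9, 4, 66]
-9   : [-9, 4, 66, -9]
idiv : [-9, 4, -7]
65   : [-9, 4, -7, 65]
add  : [-9, 4, 58]
mod  : [-9, 4]
sub  : [-13]

-13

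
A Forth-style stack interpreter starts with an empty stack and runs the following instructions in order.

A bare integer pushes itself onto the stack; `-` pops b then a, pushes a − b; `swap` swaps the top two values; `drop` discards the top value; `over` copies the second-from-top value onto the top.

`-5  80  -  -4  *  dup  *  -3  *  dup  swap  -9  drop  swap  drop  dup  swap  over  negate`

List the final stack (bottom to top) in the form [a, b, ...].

[-346800, -346800, 346800]

-5      [-5]
80      [-5, 80]
-       [-85]
-4      [-85, -4]
*       [340]
dup     [340, 340]
*       [115600]
-3      [115600, -3]
*       [-346800]
dup     [-346800, -346800]
swap    [-346800, -346800]
-9      [-346800, -346800, -9]
drop    [-346800, -346800]
swap    [-346800, -346800]
drop    [-346800]
dup     [-346800, -346800]
swap    [-346800, -346800]
over    [-346800, -346800, -346800]
negate  [-346800, -346800, 346800]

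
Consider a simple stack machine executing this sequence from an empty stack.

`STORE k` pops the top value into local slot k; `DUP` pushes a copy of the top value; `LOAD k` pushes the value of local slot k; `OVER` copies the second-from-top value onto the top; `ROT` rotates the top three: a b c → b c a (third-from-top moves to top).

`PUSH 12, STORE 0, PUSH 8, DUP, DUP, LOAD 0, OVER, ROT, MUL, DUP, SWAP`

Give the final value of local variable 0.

12

PUSH 12 : 12
STORE 0 : (empty)
PUSH 8  : 8
DUP     : 8 8
DUP     : 8 8 8
LOAD 0  : 8 8 8 12
OVER    : 8 8 8 12 8
ROT     : 8 8 12 8 8
MUL     : 8 8 12 64
DUP     : 8 8 12 64 64
SWAP    : 8 8 12 64 64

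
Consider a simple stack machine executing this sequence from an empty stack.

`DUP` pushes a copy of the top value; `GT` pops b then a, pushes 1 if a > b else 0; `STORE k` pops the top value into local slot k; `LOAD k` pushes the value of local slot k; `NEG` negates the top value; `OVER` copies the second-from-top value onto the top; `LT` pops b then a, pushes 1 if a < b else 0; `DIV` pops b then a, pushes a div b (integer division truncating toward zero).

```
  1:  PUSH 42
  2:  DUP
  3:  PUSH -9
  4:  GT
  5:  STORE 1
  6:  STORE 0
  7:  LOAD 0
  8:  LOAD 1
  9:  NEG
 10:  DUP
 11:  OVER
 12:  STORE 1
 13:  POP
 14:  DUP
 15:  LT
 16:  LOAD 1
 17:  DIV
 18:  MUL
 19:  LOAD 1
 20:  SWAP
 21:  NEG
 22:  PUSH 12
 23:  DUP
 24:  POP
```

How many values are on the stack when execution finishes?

3

PUSH 42 -> 42
DUP     -> 42 42
PUSH -9 -> 42 42 -9
GT      -> 42 1
STORE 1 -> 42
STORE 0 -> (empty)
LOAD 0  -> 42
LOAD 1  -> 42 1
NEG     -> 42 -1
DUP     -> 42 -1 -1
OVER    -> 42 -1 -1 -1
STORE 1 -> 42 -1 -1
POP     -> 42 -1
DUP     -> 42 -1 -1
LT      -> 42 0
LOAD 1  -> 42 0 -1
DIV     -> 42 0
MUL     -> 0
LOAD 1  -> 0 -1
SWAP    -> -1 0
NEG     -> -1 0
PUSH 12 -> -1 0 12
DUP     -> -1 0 12 12
POP     -> -1 0 12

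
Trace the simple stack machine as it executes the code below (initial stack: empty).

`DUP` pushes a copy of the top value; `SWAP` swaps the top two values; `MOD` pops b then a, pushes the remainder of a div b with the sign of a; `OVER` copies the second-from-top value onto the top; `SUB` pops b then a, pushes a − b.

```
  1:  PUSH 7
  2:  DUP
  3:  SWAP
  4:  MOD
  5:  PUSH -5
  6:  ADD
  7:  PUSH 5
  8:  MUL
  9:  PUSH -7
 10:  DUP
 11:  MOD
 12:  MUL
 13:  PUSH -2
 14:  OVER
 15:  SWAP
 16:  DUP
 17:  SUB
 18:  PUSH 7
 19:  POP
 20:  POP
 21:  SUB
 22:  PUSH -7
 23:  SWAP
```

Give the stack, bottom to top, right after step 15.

[0, 0, -2]

PUSH 7  -> [7]
DUP     -> [7, 7]
SWAP    -> [7, 7]
MOD     -> [0]
PUSH -5 -> [0, -5]
ADD     -> [-5]
PUSH 5  -> [-5, 5]
MUL     -> [-25]
PUSH -7 -> [-25, -7]
DUP     -> [-25, -7, -7]
MOD     -> [-25, 0]
MUL     -> [0]
PUSH -2 -> [0, -2]
OVER    -> [0, -2, 0]
SWAP    -> [0, 0, -2]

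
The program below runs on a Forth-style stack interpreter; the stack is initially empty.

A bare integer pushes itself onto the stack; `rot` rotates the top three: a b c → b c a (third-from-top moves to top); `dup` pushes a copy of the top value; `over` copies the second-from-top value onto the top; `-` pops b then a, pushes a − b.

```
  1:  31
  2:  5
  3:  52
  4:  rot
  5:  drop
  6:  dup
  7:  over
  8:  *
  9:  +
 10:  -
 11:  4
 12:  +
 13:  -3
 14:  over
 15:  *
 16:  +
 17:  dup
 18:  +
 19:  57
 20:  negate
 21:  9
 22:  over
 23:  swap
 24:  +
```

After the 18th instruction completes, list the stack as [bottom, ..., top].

31    [31]
5     [31, 5]
52    [31, 5, 52]
rot   [5, 52, 31]
drop  [5, 52]
dup   [5, 52, 52]
over  [5, 52, 52, 52]
*     [5, 52, 2704]
+     [5, 2756]
-     [-2751]
4     [-2751, 4]
+     [-2747]
-3    [-2747, -3]
over  [-2747, -3, -2747]
*     [-2747, 8241]
+     [5494]
dup   [5494, 5494]
+     [10988]

[10988]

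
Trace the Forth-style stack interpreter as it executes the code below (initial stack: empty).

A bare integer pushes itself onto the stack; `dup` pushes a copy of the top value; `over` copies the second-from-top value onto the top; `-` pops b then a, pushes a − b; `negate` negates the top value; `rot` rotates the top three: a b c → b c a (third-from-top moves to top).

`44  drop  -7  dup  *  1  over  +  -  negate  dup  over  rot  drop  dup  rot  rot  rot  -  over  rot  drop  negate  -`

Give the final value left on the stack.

44      44
drop    (empty)
-7      -7
dup     -7 -7
*       49
1       49 1
over    49 1 49
+       49 50
-       -1
negate  1
dup     1 1
over    1 1 1
rot     1 1 1
drop    1 1
dup     1 1 1
rot     1 1 1
rot     1 1 1
rot     1 1 1
-       1 0
over    1 0 1
rot     0 1 1
drop    0 1
negate  0 -1
-       1

1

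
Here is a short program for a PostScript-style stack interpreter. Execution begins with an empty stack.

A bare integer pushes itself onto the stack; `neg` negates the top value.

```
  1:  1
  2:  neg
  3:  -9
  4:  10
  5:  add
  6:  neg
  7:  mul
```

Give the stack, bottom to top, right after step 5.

1   : [1]
neg : [-1]
-9  : [-1, -9]
10  : [-1, -9, 10]
add : [-1, 1]

[-1, 1]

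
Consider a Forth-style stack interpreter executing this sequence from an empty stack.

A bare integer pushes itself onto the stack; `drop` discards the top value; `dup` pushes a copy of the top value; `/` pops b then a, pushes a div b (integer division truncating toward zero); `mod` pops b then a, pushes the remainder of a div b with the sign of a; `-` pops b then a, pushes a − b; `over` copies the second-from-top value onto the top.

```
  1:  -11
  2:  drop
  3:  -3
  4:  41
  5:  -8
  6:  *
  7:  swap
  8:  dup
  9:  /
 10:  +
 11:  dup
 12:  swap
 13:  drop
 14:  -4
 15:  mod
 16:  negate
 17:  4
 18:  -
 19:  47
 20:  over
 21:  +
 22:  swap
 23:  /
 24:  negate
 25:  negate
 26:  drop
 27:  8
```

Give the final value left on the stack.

8

-11    → -11
drop   → (empty)
-3     → -3
41     → -3 41
-8     → -3 41 -8
*      → -3 -328
swap   → -328 -3
dup    → -328 -3 -3
/      → -328 1
+      → -327
dup    → -327 -327
swap   → -327 -327
drop   → -327
-4     → -327 -4
mod    → -3
negate → 3
4      → 3 4
-      → -1
47     → -1 47
over   → -1 47 -1
+      → -1 46
swap   → 46 -1
/      → -46
negate → 46
negate → -46
drop   → (empty)
8      → 8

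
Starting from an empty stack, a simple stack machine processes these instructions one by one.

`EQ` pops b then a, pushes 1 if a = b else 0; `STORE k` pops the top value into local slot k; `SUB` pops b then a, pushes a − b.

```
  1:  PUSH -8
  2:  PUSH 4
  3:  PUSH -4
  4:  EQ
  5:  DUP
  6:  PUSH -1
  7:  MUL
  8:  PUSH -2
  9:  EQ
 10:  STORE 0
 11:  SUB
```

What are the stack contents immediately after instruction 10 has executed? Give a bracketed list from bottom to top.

PUSH -8 -> -8
PUSH 4  -> -8 4
PUSH -4 -> -8 4 -4
EQ      -> -8 0
DUP     -> -8 0 0
PUSH -1 -> -8 0 0 -1
MUL     -> -8 0 0
PUSH -2 -> -8 0 0 -2
EQ      -> -8 0 0
STORE 0 -> -8 0

[-8, 0]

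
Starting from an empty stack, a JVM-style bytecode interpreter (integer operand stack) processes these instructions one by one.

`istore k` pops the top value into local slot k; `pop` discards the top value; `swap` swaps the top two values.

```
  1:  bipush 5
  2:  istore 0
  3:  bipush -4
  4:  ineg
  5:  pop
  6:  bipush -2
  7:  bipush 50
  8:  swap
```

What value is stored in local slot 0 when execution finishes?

bipush 5  → [5]
istore 0  → []
bipush -4 → [-4]
ineg      → [4]
pop       → []
bipush -2 → [-2]
bipush 50 → [-2, 50]
swap      → [50, -2]

5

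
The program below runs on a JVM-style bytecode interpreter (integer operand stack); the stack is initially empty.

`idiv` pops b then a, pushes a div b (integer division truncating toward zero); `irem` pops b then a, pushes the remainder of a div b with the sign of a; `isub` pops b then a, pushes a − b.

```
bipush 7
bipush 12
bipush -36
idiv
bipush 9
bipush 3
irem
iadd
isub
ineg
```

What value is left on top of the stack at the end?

bipush 7    7
bipush 12   7 12
bipush -36  7 12 -36
idiv        7 0
bipush 9    7 0 9
bipush 3    7 0 9 3
irem        7 0 0
iadd        7 0
isub        7
ineg        -7

-7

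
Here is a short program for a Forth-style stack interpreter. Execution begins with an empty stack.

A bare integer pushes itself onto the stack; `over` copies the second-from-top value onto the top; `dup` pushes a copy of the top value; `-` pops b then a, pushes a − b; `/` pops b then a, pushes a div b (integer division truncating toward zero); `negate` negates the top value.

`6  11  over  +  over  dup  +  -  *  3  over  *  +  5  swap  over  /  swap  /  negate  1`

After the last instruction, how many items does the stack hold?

2

6      → 6
11     → 6 11
over   → 6 11 6
+      → 6 17
over   → 6 17 6
dup    → 6 17 6 6
+      → 6 17 12
-      → 6 5
*      → 30
3      → 30 3
over   → 30 3 30
*      → 30 90
+      → 120
5      → 120 5
swap   → 5 120
over   → 5 120 5
/      → 5 24
swap   → 24 5
/      → 4
negate → -4
1      → -4 1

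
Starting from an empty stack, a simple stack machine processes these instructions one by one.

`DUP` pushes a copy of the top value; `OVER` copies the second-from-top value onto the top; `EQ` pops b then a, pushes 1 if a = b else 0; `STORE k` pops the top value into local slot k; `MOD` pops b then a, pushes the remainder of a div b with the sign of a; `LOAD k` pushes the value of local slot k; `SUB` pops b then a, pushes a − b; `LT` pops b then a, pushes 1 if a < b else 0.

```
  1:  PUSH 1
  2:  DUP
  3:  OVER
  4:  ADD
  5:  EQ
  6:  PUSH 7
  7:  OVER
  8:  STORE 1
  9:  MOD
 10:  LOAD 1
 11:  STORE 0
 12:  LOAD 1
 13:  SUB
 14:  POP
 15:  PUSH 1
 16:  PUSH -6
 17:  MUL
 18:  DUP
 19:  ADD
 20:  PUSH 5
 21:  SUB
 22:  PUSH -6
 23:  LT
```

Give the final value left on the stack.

1

PUSH 1  : [1]
DUP     : [1, 1]
OVER    : [1, 1, 1]
ADD     : [1, 2]
EQ      : [0]
PUSH 7  : [0, 7]
OVER    : [0, 7, 0]
STORE 1 : [0, 7]
MOD     : [0]
LOAD 1  : [0, 0]
STORE 0 : [0]
LOAD 1  : [0, 0]
SUB     : [0]
POP     : []
PUSH 1  : [1]
PUSH -6 : [1, -6]
MUL     : [-6]
DUP     : [-6, -6]
ADD     : [-12]
PUSH 5  : [-12, 5]
SUB     : [-17]
PUSH -6 : [-17, -6]
LT      : [1]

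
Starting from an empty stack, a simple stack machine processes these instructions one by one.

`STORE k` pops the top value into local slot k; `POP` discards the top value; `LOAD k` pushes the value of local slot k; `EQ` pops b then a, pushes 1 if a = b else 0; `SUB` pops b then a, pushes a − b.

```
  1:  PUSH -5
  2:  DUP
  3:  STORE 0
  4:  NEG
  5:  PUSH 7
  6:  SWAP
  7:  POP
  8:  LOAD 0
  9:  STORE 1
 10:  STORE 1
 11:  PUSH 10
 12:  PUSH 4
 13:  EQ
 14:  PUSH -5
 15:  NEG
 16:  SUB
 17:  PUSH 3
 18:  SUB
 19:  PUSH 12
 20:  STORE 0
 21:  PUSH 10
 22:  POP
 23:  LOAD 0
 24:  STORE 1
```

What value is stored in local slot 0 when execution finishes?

12

PUSH -5 → -5
DUP     → -5 -5
STORE 0 → -5
NEG     → 5
PUSH 7  → 5 7
SWAP    → 7 5
POP     → 7
LOAD 0  → 7 -5
STORE 1 → 7
STORE 1 → (empty)
PUSH 10 → 10
PUSH 4  → 10 4
EQ      → 0
PUSH -5 → 0 -5
NEG     → 0 5
SUB     → -5
PUSH 3  → -5 3
SUB     → -8
PUSH 12 → -8 12
STORE 0 → -8
PUSH 10 → -8 10
POP     → -8
LOAD 0  → -8 12
STORE 1 → -8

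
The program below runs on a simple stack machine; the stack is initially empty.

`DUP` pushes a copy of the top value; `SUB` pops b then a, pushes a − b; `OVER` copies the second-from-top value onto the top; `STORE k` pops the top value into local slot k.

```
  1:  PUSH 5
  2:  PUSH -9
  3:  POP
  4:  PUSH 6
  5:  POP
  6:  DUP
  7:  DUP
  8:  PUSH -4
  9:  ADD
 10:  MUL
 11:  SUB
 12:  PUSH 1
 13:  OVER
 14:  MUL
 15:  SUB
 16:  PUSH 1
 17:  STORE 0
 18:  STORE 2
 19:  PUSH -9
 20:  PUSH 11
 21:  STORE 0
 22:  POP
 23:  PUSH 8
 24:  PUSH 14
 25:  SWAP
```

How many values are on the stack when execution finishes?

PUSH 5   5
PUSH -9  5 -9
POP      5
PUSH 6   5 6
POP      5
DUP      5 5
DUP      5 5 5
PUSH -4  5 5 5 -4
ADD      5 5 1
MUL      5 5
SUB      0
PUSH 1   0 1
OVER     0 1 0
MUL      0 0
SUB      0
PUSH 1   0 1
STORE 0  0
STORE 2  (empty)
PUSH -9  -9
PUSH 11  -9 11
STORE 0  -9
POP      (empty)
PUSH 8   8
PUSH 14  8 14
SWAP     14 8

2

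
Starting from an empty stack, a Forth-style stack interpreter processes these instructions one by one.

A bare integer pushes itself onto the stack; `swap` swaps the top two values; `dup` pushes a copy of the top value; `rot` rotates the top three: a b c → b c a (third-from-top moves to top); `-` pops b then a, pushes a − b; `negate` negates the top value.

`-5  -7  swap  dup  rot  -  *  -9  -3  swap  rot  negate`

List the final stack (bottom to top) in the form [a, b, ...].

[-3, -9, 10]

-5     -> [-5]
-7     -> [-5, -7]
swap   -> [-7, -5]
dup    -> [-7, -5, -5]
rot    -> [-5, -5, -7]
-      -> [-5, 2]
*      -> [-10]
-9     -> [-10, -9]
-3     -> [-10, -9, -3]
swap   -> [-10, -3, -9]
rot    -> [-3, -9, -10]
negate -> [-3, -9, 10]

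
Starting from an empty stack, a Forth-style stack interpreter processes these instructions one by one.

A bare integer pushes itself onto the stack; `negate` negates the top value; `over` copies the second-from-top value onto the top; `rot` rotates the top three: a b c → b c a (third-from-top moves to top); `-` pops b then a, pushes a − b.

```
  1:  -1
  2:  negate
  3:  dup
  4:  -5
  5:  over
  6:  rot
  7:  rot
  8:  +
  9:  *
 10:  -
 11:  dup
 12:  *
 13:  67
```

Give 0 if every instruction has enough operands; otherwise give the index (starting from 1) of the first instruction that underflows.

-1     → [-1]
negate → [1]
dup    → [1, 1]
-5     → [1, 1, -5]
over   → [1, 1, -5, 1]
rot    → [1, -5, 1, 1]
rot    → [1, 1, 1, -5]
+      → [1, 1, -4]
*      → [1, -4]
-      → [5]
dup    → [5, 5]
*      → [25]
67     → [25, 67]

0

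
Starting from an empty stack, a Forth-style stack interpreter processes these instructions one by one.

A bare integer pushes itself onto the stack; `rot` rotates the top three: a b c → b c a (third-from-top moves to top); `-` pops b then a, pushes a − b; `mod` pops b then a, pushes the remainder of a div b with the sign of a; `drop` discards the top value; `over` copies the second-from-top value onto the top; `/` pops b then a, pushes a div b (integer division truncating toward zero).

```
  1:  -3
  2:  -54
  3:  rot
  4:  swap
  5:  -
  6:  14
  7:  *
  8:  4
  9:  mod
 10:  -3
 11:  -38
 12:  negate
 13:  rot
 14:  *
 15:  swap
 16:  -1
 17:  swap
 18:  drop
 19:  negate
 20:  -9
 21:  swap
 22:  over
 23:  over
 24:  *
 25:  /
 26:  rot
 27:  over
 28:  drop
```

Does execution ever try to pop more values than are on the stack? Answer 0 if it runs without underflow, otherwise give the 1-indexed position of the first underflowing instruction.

3

-3   -3
-54  -3 -54
rot  — needs 3 operands, stack has 2 → underflow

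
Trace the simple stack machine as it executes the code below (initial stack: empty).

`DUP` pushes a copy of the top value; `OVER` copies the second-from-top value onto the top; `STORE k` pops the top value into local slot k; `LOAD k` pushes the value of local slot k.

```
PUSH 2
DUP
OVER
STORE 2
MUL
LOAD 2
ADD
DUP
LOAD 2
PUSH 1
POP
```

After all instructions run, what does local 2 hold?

PUSH 2  : [2]
DUP     : [2, 2]
OVER    : [2, 2, 2]
STORE 2 : [2, 2]
MUL     : [4]
LOAD 2  : [4, 2]
ADD     : [6]
DUP     : [6, 6]
LOAD 2  : [6, 6, 2]
PUSH 1  : [6, 6, 2, 1]
POP     : [6, 6, 2]

2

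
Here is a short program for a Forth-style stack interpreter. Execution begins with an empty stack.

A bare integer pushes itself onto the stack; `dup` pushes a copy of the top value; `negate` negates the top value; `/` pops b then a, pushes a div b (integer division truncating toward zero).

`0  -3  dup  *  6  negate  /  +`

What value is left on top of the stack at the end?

-1

0      → [0]
-3     → [0, -3]
dup    → [0, -3, -3]
*      → [0, 9]
6      → [0, 9, 6]
negate → [0, 9, -6]
/      → [0, -1]
+      → [-1]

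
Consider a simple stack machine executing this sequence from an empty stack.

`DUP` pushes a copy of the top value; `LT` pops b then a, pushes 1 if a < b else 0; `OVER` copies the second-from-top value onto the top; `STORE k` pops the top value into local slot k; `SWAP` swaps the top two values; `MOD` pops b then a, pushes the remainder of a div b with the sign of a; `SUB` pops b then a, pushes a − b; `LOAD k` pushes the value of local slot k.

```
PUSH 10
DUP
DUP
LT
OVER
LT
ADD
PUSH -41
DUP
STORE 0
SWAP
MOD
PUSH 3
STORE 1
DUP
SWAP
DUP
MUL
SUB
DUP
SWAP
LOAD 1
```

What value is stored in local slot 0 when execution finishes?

PUSH 10  : 10
DUP      : 10 10
DUP      : 10 10 10
LT       : 10 0
OVER     : 10 0 10
LT       : 10 1
ADD      : 11
PUSH -41 : 11 -41
DUP      : 11 -41 -41
STORE 0  : 11 -41
SWAP     : -41 11
MOD      : -8
PUSH 3   : -8 3
STORE 1  : -8
DUP      : -8 -8
SWAP     : -8 -8
DUP      : -8 -8 -8
MUL      : -8 64
SUB      : -72
DUP      : -72 -72
SWAP     : -72 -72
LOAD 1   : -72 -72 3

-41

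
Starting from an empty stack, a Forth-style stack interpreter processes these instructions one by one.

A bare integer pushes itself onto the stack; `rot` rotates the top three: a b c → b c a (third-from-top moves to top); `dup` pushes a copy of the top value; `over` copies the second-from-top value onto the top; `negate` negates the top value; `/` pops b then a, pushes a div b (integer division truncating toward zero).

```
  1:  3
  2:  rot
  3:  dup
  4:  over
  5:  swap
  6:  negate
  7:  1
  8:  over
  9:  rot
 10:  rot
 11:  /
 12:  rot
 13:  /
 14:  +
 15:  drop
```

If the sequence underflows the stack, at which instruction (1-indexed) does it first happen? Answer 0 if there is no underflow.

3 -> [3]
rot  — needs 3 operands, stack has 1 → underflow

2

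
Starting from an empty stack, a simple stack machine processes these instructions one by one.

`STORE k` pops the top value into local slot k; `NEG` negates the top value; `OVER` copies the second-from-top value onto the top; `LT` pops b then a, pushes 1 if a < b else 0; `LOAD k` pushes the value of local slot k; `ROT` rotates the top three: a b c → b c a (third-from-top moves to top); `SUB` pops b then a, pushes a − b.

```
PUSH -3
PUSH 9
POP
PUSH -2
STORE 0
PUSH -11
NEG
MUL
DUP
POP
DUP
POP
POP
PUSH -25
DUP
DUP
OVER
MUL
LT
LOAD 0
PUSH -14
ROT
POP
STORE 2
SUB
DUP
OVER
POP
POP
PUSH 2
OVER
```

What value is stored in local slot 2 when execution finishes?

-14

PUSH -3  : [-3]
PUSH 9   : [-3, 9]
POP      : [-3]
PUSH -2  : [-3, -2]
STORE 0  : [-3]
PUSH -11 : [-3, -11]
NEG      : [-3, 11]
MUL      : [-33]
DUP      : [-33, -33]
POP      : [-33]
DUP      : [-33, -33]
POP      : [-33]
POP      : []
PUSH -25 : [-25]
DUP      : [-25, -25]
DUP      : [-25, -25, -25]
OVER     : [-25, -25, -25, -25]
MUL      : [-25, -25, 625]
LT       : [-25, 1]
LOAD 0   : [-25, 1, -2]
PUSH -14 : [-25, 1, -2, -14]
ROT      : [-25, -2, -14, 1]
POP      : [-25, -2, -14]
STORE 2  : [-25, -2]
SUB      : [-23]
DUP      : [-23, -23]
OVER     : [-23, -23, -23]
POP      : [-23, -23]
POP      : [-23]
PUSH 2   : [-23, 2]
OVER     : [-23, 2, -23]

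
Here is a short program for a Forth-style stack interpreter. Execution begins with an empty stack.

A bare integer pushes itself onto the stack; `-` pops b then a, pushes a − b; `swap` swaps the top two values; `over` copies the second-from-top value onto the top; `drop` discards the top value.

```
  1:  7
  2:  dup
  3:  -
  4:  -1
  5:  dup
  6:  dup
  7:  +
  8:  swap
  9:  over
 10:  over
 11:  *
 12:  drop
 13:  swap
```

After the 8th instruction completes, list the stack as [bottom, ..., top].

[0, -2, -1]

7    -> 7
dup  -> 7 7
-    -> 0
-1   -> 0 -1
dup  -> 0 -1 -1
dup  -> 0 -1 -1 -1
+    -> 0 -1 -2
swap -> 0 -2 -1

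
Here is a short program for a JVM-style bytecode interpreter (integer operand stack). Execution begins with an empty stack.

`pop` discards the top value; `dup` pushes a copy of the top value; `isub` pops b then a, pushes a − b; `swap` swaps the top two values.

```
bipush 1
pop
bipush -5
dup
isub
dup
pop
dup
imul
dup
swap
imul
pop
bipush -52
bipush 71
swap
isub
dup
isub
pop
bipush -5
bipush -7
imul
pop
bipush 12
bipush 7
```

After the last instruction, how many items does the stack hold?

bipush 1    1
pop         (empty)
bipush -5   -5
dup         -5 -5
isub        0
dup         0 0
pop         0
dup         0 0
imul        0
dup         0 0
swap        0 0
imul        0
pop         (empty)
bipush -52  -52
bipush 71   -52 71
swap        71 -52
isub        123
dup         123 123
isub        0
pop         (empty)
bipush -5   -5
bipush -7   -5 -7
imul        35
pop         (empty)
bipush 12   12
bipush 7    12 7

2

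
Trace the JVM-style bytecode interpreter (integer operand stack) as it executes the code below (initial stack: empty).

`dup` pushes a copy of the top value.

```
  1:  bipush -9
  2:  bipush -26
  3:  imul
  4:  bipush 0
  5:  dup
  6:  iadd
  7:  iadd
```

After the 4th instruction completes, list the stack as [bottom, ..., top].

[234, 0]

bipush -9   [-9]
bipush -26  [-9, -26]
imul        [234]
bipush 0    [234, 0]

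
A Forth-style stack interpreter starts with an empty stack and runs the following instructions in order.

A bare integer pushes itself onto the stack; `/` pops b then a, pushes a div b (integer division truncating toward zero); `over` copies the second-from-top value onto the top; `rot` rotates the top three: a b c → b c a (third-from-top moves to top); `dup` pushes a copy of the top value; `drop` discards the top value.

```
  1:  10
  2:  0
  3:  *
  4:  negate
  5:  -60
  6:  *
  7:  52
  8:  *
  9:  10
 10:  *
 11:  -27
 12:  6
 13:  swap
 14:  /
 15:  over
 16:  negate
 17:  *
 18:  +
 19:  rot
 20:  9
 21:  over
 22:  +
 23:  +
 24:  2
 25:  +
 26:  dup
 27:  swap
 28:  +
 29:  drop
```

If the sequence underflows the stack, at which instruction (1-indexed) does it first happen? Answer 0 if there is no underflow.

19

10      10
0       10 0
*       0
negate  0
-60     0 -60
*       0
52      0 52
*       0
10      0 10
*       0
-27     0 -27
6       0 -27 6
swap    0 6 -27
/       0 0
over    0 0 0
negate  0 0 0
*       0 0
+       0
rot  — needs 3 operands, stack has 1 → underflow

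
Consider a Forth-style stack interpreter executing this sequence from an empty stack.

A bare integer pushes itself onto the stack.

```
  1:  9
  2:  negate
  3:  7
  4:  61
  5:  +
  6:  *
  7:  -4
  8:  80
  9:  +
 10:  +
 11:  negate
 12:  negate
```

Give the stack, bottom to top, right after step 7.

[-612, -4]

9       9
negate  -9
7       -9 7
61      -9 7 61
+       -9 68
*       -612
-4      -612 -4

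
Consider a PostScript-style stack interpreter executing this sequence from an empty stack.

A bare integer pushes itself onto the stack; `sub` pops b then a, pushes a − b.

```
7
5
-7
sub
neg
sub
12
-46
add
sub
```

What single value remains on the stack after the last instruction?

7   -> 7
5   -> 7 5
-7  -> 7 5 -7
sub -> 7 12
neg -> 7 -12
sub -> 19
12  -> 19 12
-46 -> 19 12 -46
add -> 19 -34
sub -> 53

53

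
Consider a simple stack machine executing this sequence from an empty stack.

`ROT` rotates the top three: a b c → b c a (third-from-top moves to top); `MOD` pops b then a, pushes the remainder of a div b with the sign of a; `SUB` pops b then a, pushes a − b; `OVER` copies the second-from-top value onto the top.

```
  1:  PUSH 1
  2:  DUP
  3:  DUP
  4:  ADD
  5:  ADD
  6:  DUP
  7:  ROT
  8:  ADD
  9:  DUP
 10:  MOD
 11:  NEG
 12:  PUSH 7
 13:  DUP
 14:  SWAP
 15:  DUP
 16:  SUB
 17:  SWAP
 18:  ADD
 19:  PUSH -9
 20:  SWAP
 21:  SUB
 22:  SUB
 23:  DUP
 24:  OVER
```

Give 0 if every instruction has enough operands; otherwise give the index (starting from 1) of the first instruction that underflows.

PUSH 1 -> 1
DUP    -> 1 1
DUP    -> 1 1 1
ADD    -> 1 2
ADD    -> 3
DUP    -> 3 3
ROT  — needs 3 operands, stack has 2 → underflow

7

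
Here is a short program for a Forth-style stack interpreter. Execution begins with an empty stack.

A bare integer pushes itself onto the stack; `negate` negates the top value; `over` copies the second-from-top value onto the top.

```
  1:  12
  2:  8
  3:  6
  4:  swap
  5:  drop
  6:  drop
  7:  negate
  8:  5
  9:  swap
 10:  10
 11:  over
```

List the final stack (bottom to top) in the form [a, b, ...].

[5, -12, 10, -12]

12     -> 12
8      -> 12 8
6      -> 12 8 6
swap   -> 12 6 8
drop   -> 12 6
drop   -> 12
negate -> -12
5      -> -12 5
swap   -> 5 -12
10     -> 5 -12 10
over   -> 5 -12 10 -12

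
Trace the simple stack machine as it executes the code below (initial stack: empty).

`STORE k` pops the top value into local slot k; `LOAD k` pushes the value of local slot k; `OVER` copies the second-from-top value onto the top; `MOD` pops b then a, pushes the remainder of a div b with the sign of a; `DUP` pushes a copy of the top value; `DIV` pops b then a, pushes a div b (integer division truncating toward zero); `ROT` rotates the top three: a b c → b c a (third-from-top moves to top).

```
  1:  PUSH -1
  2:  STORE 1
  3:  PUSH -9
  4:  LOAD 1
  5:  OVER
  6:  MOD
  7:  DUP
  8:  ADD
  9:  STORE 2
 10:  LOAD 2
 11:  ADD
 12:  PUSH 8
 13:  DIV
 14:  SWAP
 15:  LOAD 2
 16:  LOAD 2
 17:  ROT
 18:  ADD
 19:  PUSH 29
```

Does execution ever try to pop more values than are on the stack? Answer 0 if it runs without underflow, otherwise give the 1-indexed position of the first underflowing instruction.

PUSH -1 → [-1]
STORE 1 → []
PUSH -9 → [-9]
LOAD 1  → [-9, -1]
OVER    → [-9, -1, -9]
MOD     → [-9, -1]
DUP     → [-9, -1, -1]
ADD     → [-9, -2]
STORE 2 → [-9]
LOAD 2  → [-9, -2]
ADD     → [-11]
PUSH 8  → [-11, 8]
DIV     → [-1]
SWAP  — needs 2 operands, stack has 1 → underflow

14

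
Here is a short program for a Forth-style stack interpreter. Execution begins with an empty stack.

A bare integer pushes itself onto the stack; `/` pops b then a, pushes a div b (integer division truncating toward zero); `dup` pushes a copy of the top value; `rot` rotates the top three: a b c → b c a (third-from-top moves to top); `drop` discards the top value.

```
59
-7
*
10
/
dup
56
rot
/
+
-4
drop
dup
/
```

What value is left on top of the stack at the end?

59    59
-7    59 -7
*     -413
10    -413 10
/     -41
dup   -41 -41
56    -41 -41 56
rot   -41 56 -41
/     -41 -1
+     -42
-4    -42 -4
drop  -42
dup   -42 -42
/     1

1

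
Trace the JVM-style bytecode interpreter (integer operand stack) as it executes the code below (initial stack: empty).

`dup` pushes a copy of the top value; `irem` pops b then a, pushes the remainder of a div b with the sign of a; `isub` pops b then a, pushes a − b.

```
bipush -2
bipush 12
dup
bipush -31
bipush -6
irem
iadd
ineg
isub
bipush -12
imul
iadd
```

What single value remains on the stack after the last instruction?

bipush -2   [-2]
bipush 12   [-2, 12]
dup         [-2, 12, 12]
bipush -31  [-2, 12, 12, -31]
bipush -6   [-2, 12, 12, -31, -6]
irem        [-2, 12, 12, -1]
iadd        [-2, 12, 11]
ineg        [-2, 12, -11]
isub        [-2, 23]
bipush -12  [-2, 23, -12]
imul        [-2, -276]
iadd        [-278]

-278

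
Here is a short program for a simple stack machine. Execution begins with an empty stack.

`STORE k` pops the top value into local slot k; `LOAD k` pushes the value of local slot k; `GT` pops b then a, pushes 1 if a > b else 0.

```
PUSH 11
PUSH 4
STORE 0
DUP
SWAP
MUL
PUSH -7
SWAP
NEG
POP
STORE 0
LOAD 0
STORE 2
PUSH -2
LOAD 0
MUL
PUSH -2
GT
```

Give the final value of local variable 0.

PUSH 11 : [11]
PUSH 4  : [11, 4]
STORE 0 : [11]
DUP     : [11, 11]
SWAP    : [11, 11]
MUL     : [121]
PUSH -7 : [121, -7]
SWAP    : [-7, 121]
NEG     : [-7, -121]
POP     : [-7]
STORE 0 : []
LOAD 0  : [-7]
STORE 2 : []
PUSH -2 : [-2]
LOAD 0  : [-2, -7]
MUL     : [14]
PUSH -2 : [14, -2]
GT      : [1]

-7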